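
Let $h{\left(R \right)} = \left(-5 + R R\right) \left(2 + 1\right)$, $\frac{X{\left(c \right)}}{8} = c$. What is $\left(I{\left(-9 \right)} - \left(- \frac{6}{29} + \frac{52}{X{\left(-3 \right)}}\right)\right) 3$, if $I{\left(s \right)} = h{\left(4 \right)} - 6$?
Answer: $\frac{5111}{58} \approx 88.121$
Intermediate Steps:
$X{\left(c \right)} = 8 c$
$h{\left(R \right)} = -15 + 3 R^{2}$ ($h{\left(R \right)} = \left(-5 + R^{2}\right) 3 = -15 + 3 R^{2}$)
$I{\left(s \right)} = 27$ ($I{\left(s \right)} = \left(-15 + 3 \cdot 4^{2}\right) - 6 = \left(-15 + 3 \cdot 16\right) - 6 = \left(-15 + 48\right) - 6 = 33 - 6 = 27$)
$\left(I{\left(-9 \right)} - \left(- \frac{6}{29} + \frac{52}{X{\left(-3 \right)}}\right)\right) 3 = \left(27 - \left(- \frac{13}{6} - \frac{6}{29}\right)\right) 3 = \left(27 - \left(- \frac{6}{29} + \frac{52}{-24}\right)\right) 3 = \left(27 + \left(\frac{6}{29} - - \frac{13}{6}\right)\right) 3 = \left(27 + \left(\frac{6}{29} + \frac{13}{6}\right)\right) 3 = \left(27 + \frac{413}{174}\right) 3 = \frac{5111}{174} \cdot 3 = \frac{5111}{58}$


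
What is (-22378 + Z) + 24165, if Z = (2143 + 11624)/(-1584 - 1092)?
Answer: 1589415/892 ≈ 1781.9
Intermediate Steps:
Z = -4589/892 (Z = 13767/(-2676) = 13767*(-1/2676) = -4589/892 ≈ -5.1446)
(-22378 + Z) + 24165 = (-22378 - 4589/892) + 24165 = -19965765/892 + 24165 = 1589415/892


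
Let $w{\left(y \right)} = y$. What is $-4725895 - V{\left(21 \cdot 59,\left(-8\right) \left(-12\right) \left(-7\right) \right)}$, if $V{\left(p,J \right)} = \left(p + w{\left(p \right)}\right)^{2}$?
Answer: $-10866379$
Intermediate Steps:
$V{\left(p,J \right)} = 4 p^{2}$ ($V{\left(p,J \right)} = \left(p + p\right)^{2} = \left(2 p\right)^{2} = 4 p^{2}$)
$-4725895 - V{\left(21 \cdot 59,\left(-8\right) \left(-12\right) \left(-7\right) \right)} = -4725895 - 4 \left(21 \cdot 59\right)^{2} = -4725895 - 4 \cdot 1239^{2} = -4725895 - 4 \cdot 1535121 = -4725895 - 6140484 = -10866379$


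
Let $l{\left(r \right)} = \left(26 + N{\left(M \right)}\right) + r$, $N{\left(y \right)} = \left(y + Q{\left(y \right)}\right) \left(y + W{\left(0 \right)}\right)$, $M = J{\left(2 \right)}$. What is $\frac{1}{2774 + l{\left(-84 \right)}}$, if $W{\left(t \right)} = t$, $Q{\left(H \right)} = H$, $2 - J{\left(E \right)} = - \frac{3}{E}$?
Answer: $\frac{2}{5481} \approx 0.0003649$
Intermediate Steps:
$J{\left(E \right)} = 2 + \frac{3}{E}$ ($J{\left(E \right)} = 2 - - \frac{3}{E} = 2 + \frac{3}{E}$)
$M = \frac{7}{2}$ ($M = 2 + \frac{3}{2} = \frac{7}{2} \approx 3.5$)
$N{\left(y \right)} = 2 y^{2}$ ($N{\left(y \right)} = \left(y + y\right) \left(y + 0\right) = 2 y y = 2 y^{2}$)
$l{\left(r \right)} = \frac{101}{2} + r$ ($l{\left(r \right)} = \left(26 + 2 \left(\frac{7}{2}\right)^{2}\right) + r = \left(26 + 2 \cdot \frac{49}{4}\right) + r = \left(26 + \frac{49}{2}\right) + r = \frac{101}{2} + r$)
$\frac{1}{2774 + l{\left(-84 \right)}} = \frac{1}{2774 + \left(\frac{101}{2} - 84\right)} = \frac{1}{2774 - \frac{67}{2}} = \frac{1}{\frac{5481}{2}} = \frac{2}{5481}$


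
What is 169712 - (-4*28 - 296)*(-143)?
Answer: 111368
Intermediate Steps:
169712 - (-4*28 - 296)*(-143) = 169712 - (-112 - 296)*(-143) = 169712 - (-408)*(-143) = 169712 - 1*58344 = 169712 - 58344 = 111368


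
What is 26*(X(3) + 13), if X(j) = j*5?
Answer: 728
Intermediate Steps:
X(j) = 5*j
26*(X(3) + 13) = 26*(5*3 + 13) = 26*(15 + 13) = 26*28 = 728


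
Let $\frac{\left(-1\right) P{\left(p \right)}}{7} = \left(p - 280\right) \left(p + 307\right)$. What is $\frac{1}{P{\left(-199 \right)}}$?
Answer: $\frac{1}{362124} \approx 2.7615 \cdot 10^{-6}$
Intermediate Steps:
$P{\left(p \right)} = - 7 \left(-280 + p\right) \left(307 + p\right)$ ($P{\left(p \right)} = - 7 \left(p - 280\right) \left(p + 307\right) = - 7 \left(-280 + p\right) \left(307 + p\right)$)
$\frac{1}{P{\left(-199 \right)}} = \frac{1}{601720 - -37611 - 7 \left(-199\right)^{2}} = \frac{1}{601720 + 37611 - 277207} = \frac{1}{362124}$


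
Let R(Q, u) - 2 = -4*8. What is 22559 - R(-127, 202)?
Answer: 22589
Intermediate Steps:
R(Q, u) = -30 (R(Q, u) = 2 - 4*8 = 2 - 32 = -30)
22559 - R(-127, 202) = 22559 - 1*(-30) = 22559 + 30 = 22589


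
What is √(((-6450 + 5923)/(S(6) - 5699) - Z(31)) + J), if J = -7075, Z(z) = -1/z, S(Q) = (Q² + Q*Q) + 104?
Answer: I*√207392038719495/171213 ≈ 84.112*I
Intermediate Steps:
S(Q) = 104 + 2*Q² (S(Q) = (Q² + Q²) + 104 = 2*Q² + 104 = 104 + 2*Q²)
√(((-6450 + 5923)/(S(6) - 5699) - Z(31)) + J) = √(((-6450 + 5923)/((104 + 2*6²) - 5699) - (-1)/31) - 7075) = √((-527/((104 + 2*36) - 5699) - (-1)/31) - 7075) = √((-527/((104 + 72) - 5699) - 1*(-1/31)) - 7075) = √((-527/(176 - 5699) + 1/31) - 7075) = √((-527/(-5523) + 1/31) - 7075) = √((-527*(-1/5523) + 1/31) - 7075) = √((527/5523 + 1/31) - 7075) = √(21860/171213 - 7075) = √(-1211310115/171213) = I*√207392038719495/171213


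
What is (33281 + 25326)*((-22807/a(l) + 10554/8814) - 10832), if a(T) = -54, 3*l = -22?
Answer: -48389500337141/79326 ≈ -6.1001e+8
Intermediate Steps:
l = -22/3 (l = (1/3)*(-22) = -22/3 ≈ -7.3333)
(33281 + 25326)*((-22807/a(l) + 10554/8814) - 10832) = (33281 + 25326)*((-22807/(-54) + 10554/8814) - 10832) = 58607*((-22807*(-1/54) + 10554*(1/8814)) - 10832) = 58607*((22807/54 + 1759/1469) - 10832) = 58607*(33598469/79326 - 10832) = 58607*(-825660763/79326) = -48389500337141/79326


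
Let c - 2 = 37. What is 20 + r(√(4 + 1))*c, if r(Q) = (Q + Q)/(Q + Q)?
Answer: 59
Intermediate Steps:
c = 39 (c = 2 + 37 = 39)
r(Q) = 1 (r(Q) = (2*Q)/((2*Q)) = (2*Q)*(1/(2*Q)) = 1)
20 + r(√(4 + 1))*c = 20 + 1*39 = 20 + 39 = 59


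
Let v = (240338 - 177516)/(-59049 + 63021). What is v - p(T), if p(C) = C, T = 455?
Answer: -872219/1986 ≈ -439.18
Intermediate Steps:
v = 31411/1986 (v = 62822/3972 = 62822*(1/3972) = 31411/1986 ≈ 15.816)
v - p(T) = 31411/1986 - 1*455 = 31411/1986 - 455 = -872219/1986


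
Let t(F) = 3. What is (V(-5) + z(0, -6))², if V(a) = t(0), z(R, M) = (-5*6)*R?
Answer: 9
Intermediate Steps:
z(R, M) = -30*R
V(a) = 3
(V(-5) + z(0, -6))² = (3 - 30*0)² = (3 + 0)² = 3² = 9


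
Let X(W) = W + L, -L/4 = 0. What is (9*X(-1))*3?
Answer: -27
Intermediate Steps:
L = 0 (L = -4*0 = 0)
X(W) = W (X(W) = W + 0 = W)
(9*X(-1))*3 = (9*(-1))*3 = -9*3 = -27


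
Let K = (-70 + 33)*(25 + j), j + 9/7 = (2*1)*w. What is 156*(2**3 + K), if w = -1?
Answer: -868608/7 ≈ -1.2409e+5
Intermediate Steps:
j = -23/7 (j = -9/7 + (2*1)*(-1) = -9/7 + 2*(-1) = -9/7 - 2 = -23/7 ≈ -3.2857)
K = -5624/7 (K = (-70 + 33)*(25 - 23/7) = -37*152/7 = -5624/7 ≈ -803.43)
156*(2**3 + K) = 156*(2**3 - 5624/7) = 156*(8 - 5624/7) = 156*(-5568/7) = -868608/7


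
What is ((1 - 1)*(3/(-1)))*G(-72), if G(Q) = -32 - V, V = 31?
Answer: 0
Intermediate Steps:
G(Q) = -63 (G(Q) = -32 - 1*31 = -32 - 31 = -63)
((1 - 1)*(3/(-1)))*G(-72) = ((1 - 1)*(3/(-1)))*(-63) = (0*(3*(-1)))*(-63) = (0*(-3))*(-63) = 0*(-63) = 0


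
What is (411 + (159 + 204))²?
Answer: 599076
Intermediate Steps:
(411 + (159 + 204))² = (411 + 363)² = 774² = 599076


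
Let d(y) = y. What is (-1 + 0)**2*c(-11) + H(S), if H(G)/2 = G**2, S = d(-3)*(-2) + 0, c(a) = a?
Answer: 61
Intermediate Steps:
S = 6 (S = -3*(-2) + 0 = 6 + 0 = 6)
H(G) = 2*G**2
(-1 + 0)**2*c(-11) + H(S) = (-1 + 0)**2*(-11) + 2*6**2 = (-1)**2*(-11) + 2*36 = 1*(-11) + 72 = -11 + 72 = 61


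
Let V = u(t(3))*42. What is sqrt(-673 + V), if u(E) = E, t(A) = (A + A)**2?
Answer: sqrt(839) ≈ 28.965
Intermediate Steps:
t(A) = 4*A**2 (t(A) = (2*A)**2 = 4*A**2)
V = 1512 (V = (4*3**2)*42 = (4*9)*42 = 36*42 = 1512)
sqrt(-673 + V) = sqrt(-673 + 1512) = sqrt(839)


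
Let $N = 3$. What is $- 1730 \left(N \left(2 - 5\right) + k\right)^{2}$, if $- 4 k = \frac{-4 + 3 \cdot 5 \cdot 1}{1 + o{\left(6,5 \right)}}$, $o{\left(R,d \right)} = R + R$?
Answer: $- \frac{198466465}{1352} \approx -1.4679 \cdot 10^{5}$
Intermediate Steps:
$o{\left(R,d \right)} = 2 R$
$k = - \frac{11}{52}$ ($k = - \frac{\left(-4 + 3 \cdot 5 \cdot 1\right) \frac{1}{1 + 2 \cdot 6}}{4} = - \frac{\left(-4 + 15 \cdot 1\right) \frac{1}{1 + 12}}{4} = - \frac{\left(-4 + 15\right) \frac{1}{13}}{4} = - \frac{11 \cdot \frac{1}{13}}{4} = \left(- \frac{1}{4}\right) \frac{11}{13} = - \frac{11}{52} \approx -0.21154$)
$- 1730 \left(N \left(2 - 5\right) + k\right)^{2} = - 1730 \left(3 \left(2 - 5\right) - \frac{11}{52}\right)^{2} = - 1730 \left(3 \left(-3\right) - \frac{11}{52}\right)^{2} = - 1730 \left(-9 - \frac{11}{52}\right)^{2} = - 1730 \left(- \frac{479}{52}\right)^{2} = \left(-1730\right) \frac{229441}{2704} = - \frac{198466465}{1352}$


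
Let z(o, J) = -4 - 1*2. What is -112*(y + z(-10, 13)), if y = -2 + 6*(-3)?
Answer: 2912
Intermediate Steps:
z(o, J) = -6 (z(o, J) = -4 - 2 = -6)
y = -20 (y = -2 - 18 = -20)
-112*(y + z(-10, 13)) = -112*(-20 - 6) = -112*(-26) = 2912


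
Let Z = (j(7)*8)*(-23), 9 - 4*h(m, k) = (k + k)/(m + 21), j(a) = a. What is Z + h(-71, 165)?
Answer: -12841/10 ≈ -1284.1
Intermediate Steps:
h(m, k) = 9/4 - k/(2*(21 + m)) (h(m, k) = 9/4 - (k + k)/(4*(m + 21)) = 9/4 - 2*k/(4*(21 + m)) = 9/4 - k/(2*(21 + m)))
Z = -1288 (Z = (7*8)*(-23) = 56*(-23) = -1288)
Z + h(-71, 165) = -1288 + (189 - 2*165 + 9*(-71))/(4*(21 - 71)) = -1288 + (1/4)*(189 - 330 - 639)/(-50) = -1288 + (1/4)*(-1/50)*(-780) = -1288 + 39/10 = -12841/10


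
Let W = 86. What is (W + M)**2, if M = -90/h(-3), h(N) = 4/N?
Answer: 94249/4 ≈ 23562.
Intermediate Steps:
M = 135/2 (M = -90/(4/(-3)) = -90/(4*(-1/3)) = -90/(-4/3) = -90*(-3/4) = 135/2 ≈ 67.500)
(W + M)**2 = (86 + 135/2)**2 = (307/2)**2 = 94249/4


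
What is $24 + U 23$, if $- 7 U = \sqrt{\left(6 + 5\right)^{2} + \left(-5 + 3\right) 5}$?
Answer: $24 - \frac{23 \sqrt{111}}{7} \approx -10.617$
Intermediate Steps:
$U = - \frac{\sqrt{111}}{7}$ ($U = - \frac{\sqrt{\left(6 + 5\right)^{2} + \left(-5 + 3\right) 5}}{7} = - \frac{\sqrt{11^{2} - 10}}{7} = - \frac{\sqrt{121 - 10}}{7} = - \frac{\sqrt{111}}{7} \approx -1.5051$)
$24 + U 23 = 24 + - \frac{\sqrt{111}}{7} \cdot 23 = 24 - \frac{23 \sqrt{111}}{7}$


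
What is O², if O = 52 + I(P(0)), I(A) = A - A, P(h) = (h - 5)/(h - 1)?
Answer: 2704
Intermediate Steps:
P(h) = (-5 + h)/(-1 + h)
I(A) = 0
O = 52 (O = 52 + 0 = 52)
O² = 52² = 2704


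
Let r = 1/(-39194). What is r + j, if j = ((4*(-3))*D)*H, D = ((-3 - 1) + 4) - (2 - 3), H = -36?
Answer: 16931807/39194 ≈ 432.00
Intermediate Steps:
D = 1 (D = (-4 + 4) - 1*(-1) = 0 + 1 = 1)
r = -1/39194 ≈ -2.5514e-5
j = 432 (j = ((4*(-3))*1)*(-36) = -12*1*(-36) = -12*(-36) = 432)
r + j = -1/39194 + 432 = 16931807/39194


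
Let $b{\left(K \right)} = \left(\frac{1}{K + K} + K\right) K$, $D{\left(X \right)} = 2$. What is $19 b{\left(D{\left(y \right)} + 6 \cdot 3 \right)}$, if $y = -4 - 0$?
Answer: $\frac{15219}{2} \approx 7609.5$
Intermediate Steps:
$y = -4$ ($y = -4 + 0 = -4$)
$b{\left(K \right)} = K \left(K + \frac{1}{2 K}\right)$ ($b{\left(K \right)} = \left(\frac{1}{2 K} + K\right) K = \left(K + \frac{1}{2 K}\right) K = K \left(K + \frac{1}{2 K}\right)$)
$19 b{\left(D{\left(y \right)} + 6 \cdot 3 \right)} = 19 \left(\frac{1}{2} + \left(2 + 6 \cdot 3\right)^{2}\right) = 19 \left(\frac{1}{2} + \left(2 + 18\right)^{2}\right) = 19 \left(\frac{1}{2} + 20^{2}\right) = 19 \left(\frac{1}{2} + 400\right) = 19 \cdot \frac{801}{2} = \frac{15219}{2}$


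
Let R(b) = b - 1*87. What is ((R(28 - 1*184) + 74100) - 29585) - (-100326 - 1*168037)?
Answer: 312635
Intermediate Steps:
R(b) = -87 + b (R(b) = b - 87 = -87 + b)
((R(28 - 1*184) + 74100) - 29585) - (-100326 - 1*168037) = (((-87 + (28 - 1*184)) + 74100) - 29585) - (-100326 - 1*168037) = (((-87 + (28 - 184)) + 74100) - 29585) - (-100326 - 168037) = (((-87 - 156) + 74100) - 29585) - 1*(-268363) = ((-243 + 74100) - 29585) + 268363 = (73857 - 29585) + 268363 = 44272 + 268363 = 312635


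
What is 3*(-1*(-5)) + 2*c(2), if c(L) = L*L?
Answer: 23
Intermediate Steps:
c(L) = L**2
3*(-1*(-5)) + 2*c(2) = 3*(-1*(-5)) + 2*2**2 = 3*5 + 2*4 = 15 + 8 = 23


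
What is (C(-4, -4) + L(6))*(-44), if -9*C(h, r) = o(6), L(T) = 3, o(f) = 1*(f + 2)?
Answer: -836/9 ≈ -92.889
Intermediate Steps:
o(f) = 2 + f (o(f) = 1*(2 + f) = 2 + f)
C(h, r) = -8/9 (C(h, r) = -(2 + 6)/9 = -1/9*8 = -8/9)
(C(-4, -4) + L(6))*(-44) = (-8/9 + 3)*(-44) = (19/9)*(-44) = -836/9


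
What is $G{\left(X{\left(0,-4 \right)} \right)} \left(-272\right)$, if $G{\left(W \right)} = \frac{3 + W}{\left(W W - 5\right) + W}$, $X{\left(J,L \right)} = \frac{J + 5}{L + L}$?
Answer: $\frac{41344}{335} \approx 123.41$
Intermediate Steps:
$X{\left(J,L \right)} = \frac{5 + J}{2 L}$
$G{\left(W \right)} = \frac{3 + W}{-5 + W + W^{2}}$ ($G{\left(W \right)} = \frac{3 + W}{\left(W^{2} - 5\right) + W} = \frac{3 + W}{\left(-5 + W^{2}\right) + W} = \frac{3 + W}{-5 + W + W^{2}}$)
$G{\left(X{\left(0,-4 \right)} \right)} \left(-272\right) = \frac{3 + \frac{5 + 0}{2 \left(-4\right)}}{-5 + \frac{5 + 0}{2 \left(-4\right)} + \left(\frac{5 + 0}{2 \left(-4\right)}\right)^{2}} \left(-272\right) = \frac{3 + \frac{1}{2} \left(- \frac{1}{4}\right) 5}{-5 + \frac{1}{2} \left(- \frac{1}{4}\right) 5 + \left(\frac{1}{2} \left(- \frac{1}{4}\right) 5\right)^{2}} \left(-272\right) = \frac{3 - \frac{5}{8}}{-5 - \frac{5}{8} + \left(- \frac{5}{8}\right)^{2}} \left(-272\right) = \frac{1}{-5 - \frac{5}{8} + \frac{25}{64}} \cdot \frac{19}{8} \left(-272\right) = \frac{1}{- \frac{335}{64}} \cdot \frac{19}{8} \left(-272\right) = \left(- \frac{64}{335}\right) \frac{19}{8} \left(-272\right) = \left(- \frac{152}{335}\right) \left(-272\right) = \frac{41344}{335}$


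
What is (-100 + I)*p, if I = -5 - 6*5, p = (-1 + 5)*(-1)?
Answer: 540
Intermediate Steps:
p = -4 (p = 4*(-1) = -4)
I = -35 (I = -5 - 30 = -35)
(-100 + I)*p = (-100 - 35)*(-4) = -135*(-4) = 540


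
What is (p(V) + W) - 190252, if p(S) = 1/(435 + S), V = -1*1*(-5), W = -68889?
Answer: -114022039/440 ≈ -2.5914e+5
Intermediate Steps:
V = 5 (V = -1*(-5) = 5)
(p(V) + W) - 190252 = (1/(435 + 5) - 68889) - 190252 = (1/440 - 68889) - 190252 = -30311159/440 - 190252 = -114022039/440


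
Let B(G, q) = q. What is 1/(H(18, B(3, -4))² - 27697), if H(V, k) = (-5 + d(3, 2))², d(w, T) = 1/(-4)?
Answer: -256/6895951 ≈ -3.7123e-5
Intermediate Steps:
d(w, T) = -¼
H(V, k) = 441/16 (H(V, k) = (-5 - ¼)² = (-21/4)² = 441/16)
1/(H(18, B(3, -4))² - 27697) = 1/((441/16)² - 27697) = 1/(194481/256 - 27697) = 1/(-6895951/256) = -256/6895951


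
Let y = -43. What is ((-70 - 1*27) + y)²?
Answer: 19600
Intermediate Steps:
((-70 - 1*27) + y)² = ((-70 - 1*27) - 43)² = ((-70 - 27) - 43)² = (-97 - 43)² = (-140)² = 19600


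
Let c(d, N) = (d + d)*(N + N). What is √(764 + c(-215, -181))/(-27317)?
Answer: -2*√39106/27317 ≈ -0.014478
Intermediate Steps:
c(d, N) = 4*N*d (c(d, N) = (2*d)*(2*N) = 4*N*d)
√(764 + c(-215, -181))/(-27317) = √(764 + 4*(-181)*(-215))/(-27317) = √(764 + 155660)*(-1/27317) = √156424*(-1/27317) = (2*√39106)*(-1/27317) = -2*√39106/27317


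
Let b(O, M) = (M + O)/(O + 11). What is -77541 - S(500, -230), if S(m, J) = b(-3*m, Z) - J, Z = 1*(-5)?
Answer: -115802524/1489 ≈ -77772.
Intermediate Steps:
Z = -5
b(O, M) = (M + O)/(11 + O)
S(m, J) = -J + (-5 - 3*m)/(11 - 3*m) (S(m, J) = (-5 - 3*m)/(11 - 3*m) - J = -J + (-5 - 3*m)/(11 - 3*m))
-77541 - S(500, -230) = -77541 - (5 + 3*500 - 1*(-230)*(-11 + 3*500))/(-11 + 3*500) = -77541 - (5 + 1500 - 1*(-230)*(-11 + 1500))/(-11 + 1500) = -77541 - (5 + 1500 - 1*(-230)*1489)/1489 = -77541 - (5 + 1500 + 342470)/1489 = -77541 - 343975/1489 = -115802524/1489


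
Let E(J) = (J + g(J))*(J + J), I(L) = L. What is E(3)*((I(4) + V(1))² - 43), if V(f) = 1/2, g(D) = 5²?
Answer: -3822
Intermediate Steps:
g(D) = 25
E(J) = 2*J*(25 + J) (E(J) = (J + 25)*(J + J) = (25 + J)*(2*J) = 2*J*(25 + J))
V(f) = ½
E(3)*((I(4) + V(1))² - 43) = (2*3*(25 + 3))*((4 + ½)² - 43) = (2*3*28)*((9/2)² - 43) = 168*(81/4 - 43) = 168*(-91/4) = -3822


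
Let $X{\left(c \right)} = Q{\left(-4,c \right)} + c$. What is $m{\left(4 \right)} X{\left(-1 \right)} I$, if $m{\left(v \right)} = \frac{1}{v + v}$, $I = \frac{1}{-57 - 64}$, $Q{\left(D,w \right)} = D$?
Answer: $\frac{5}{968} \approx 0.0051653$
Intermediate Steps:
$I = - \frac{1}{121}$ ($I = \frac{1}{-121} = - \frac{1}{121} \approx -0.0082645$)
$m{\left(v \right)} = \frac{1}{2 v}$
$X{\left(c \right)} = -4 + c$
$m{\left(4 \right)} X{\left(-1 \right)} I = \frac{1}{2 \cdot 4} \left(-4 - 1\right) \left(- \frac{1}{121}\right) = \frac{1}{2} \cdot \frac{1}{4} \left(-5\right) \left(- \frac{1}{121}\right) = \frac{1}{8} \left(-5\right) \left(- \frac{1}{121}\right) = \left(- \frac{5}{8}\right) \left(- \frac{1}{121}\right) = \frac{5}{968}$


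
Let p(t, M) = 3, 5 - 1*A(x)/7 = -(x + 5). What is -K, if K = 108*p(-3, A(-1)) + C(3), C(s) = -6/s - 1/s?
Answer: -965/3 ≈ -321.67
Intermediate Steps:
A(x) = 70 + 7*x (A(x) = 35 - (-7)*(x + 5) = 35 - (-7)*(5 + x) = 35 - 7*(-5 - x) = 35 + (35 + 7*x) = 70 + 7*x)
C(s) = -7/s
K = 965/3 (K = 108*3 - 7/3 = 324 - 7*⅓ = 324 - 7/3 = 965/3 ≈ 321.67)
-K = -1*965/3 = -965/3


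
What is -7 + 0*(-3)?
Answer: -7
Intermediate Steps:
-7 + 0*(-3) = -7 + 0 = -7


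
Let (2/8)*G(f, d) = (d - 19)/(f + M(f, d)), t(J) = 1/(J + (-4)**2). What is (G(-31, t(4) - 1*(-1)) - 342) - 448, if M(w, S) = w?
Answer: -244541/310 ≈ -788.84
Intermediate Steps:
t(J) = 1/(16 + J) (t(J) = 1/(J + 16) = 1/(16 + J))
G(f, d) = 2*(-19 + d)/f (G(f, d) = 4*((d - 19)/(f + f)) = 4*((-19 + d)/((2*f))) = 4*((-19 + d)*(1/(2*f))) = 4*((-19 + d)/(2*f)) = 2*(-19 + d)/f)
(G(-31, t(4) - 1*(-1)) - 342) - 448 = (2*(-19 + (1/(16 + 4) - 1*(-1)))/(-31) - 342) - 448 = (2*(-1/31)*(-19 + (1/20 + 1)) - 342) - 448 = (2*(-1/31)*(-19 + 21/20) - 342) - 448 = (2*(-1/31)*(-359/20) - 342) - 448 = (359/310 - 342) - 448 = -105661/310 - 448 = -244541/310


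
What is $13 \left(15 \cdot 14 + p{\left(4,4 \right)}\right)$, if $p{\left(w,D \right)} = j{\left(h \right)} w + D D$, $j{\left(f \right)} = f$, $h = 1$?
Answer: $2990$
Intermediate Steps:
$p{\left(w,D \right)} = w + D^{2}$ ($p{\left(w,D \right)} = 1 w + D D = w + D^{2}$)
$13 \left(15 \cdot 14 + p{\left(4,4 \right)}\right) = 13 \left(15 \cdot 14 + \left(4 + 4^{2}\right)\right) = 13 \left(210 + \left(4 + 16\right)\right) = 13 \left(210 + 20\right) = 13 \cdot 230 = 2990$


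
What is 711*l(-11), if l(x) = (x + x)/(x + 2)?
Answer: 1738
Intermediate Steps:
l(x) = 2*x/(2 + x) (l(x) = (2*x)/(2 + x) = 2*x/(2 + x))
711*l(-11) = 711*(2*(-11)/(2 - 11)) = 711*(2*(-11)/(-9)) = 711*(2*(-11)*(-1/9)) = 711*(22/9) = 1738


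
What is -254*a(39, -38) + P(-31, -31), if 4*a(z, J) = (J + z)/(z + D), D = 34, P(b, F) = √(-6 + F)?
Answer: -127/146 + I*√37 ≈ -0.86986 + 6.0828*I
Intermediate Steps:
a(z, J) = (J + z)/(4*(34 + z)) (a(z, J) = ((J + z)/(z + 34))/4 = ((J + z)/(34 + z))/4 = (J + z)/(4*(34 + z)))
-254*a(39, -38) + P(-31, -31) = -127*(-38 + 39)/(2*(34 + 39)) + √(-6 - 31) = -127/(2*73) + √(-37) = -127/(2*73) + I*√37 = -254*1/292 + I*√37 = -127/146 + I*√37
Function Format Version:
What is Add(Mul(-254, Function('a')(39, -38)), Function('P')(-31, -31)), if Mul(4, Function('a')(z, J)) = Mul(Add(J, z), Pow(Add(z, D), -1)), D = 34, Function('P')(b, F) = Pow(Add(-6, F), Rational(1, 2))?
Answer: Add(Rational(-127, 146), Mul(I, Pow(37, Rational(1, 2)))) ≈ Add(-0.86986, Mul(6.0828, I))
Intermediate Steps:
Function('a')(z, J) = Mul(Rational(1, 4), Pow(Add(34, z), -1), Add(J, z)) (Function('a')(z, J) = Mul(Rational(1, 4), Mul(Add(J, z), Pow(Add(z, 34), -1))) = Mul(Rational(1, 4), Mul(Add(J, z), Pow(Add(34, z), -1))) = Mul(Rational(1, 4), Mul(Pow(Add(34, z), -1), Add(J, z))) = Mul(Rational(1, 4), Pow(Add(34, z), -1), Add(J, z)))
Add(Mul(-254, Function('a')(39, -38)), Function('P')(-31, -31)) = Add(Mul(-254, Mul(Rational(1, 4), Pow(Add(34, 39), -1), Add(-38, 39))), Pow(Add(-6, -31), Rational(1, 2))) = Add(Mul(-254, Mul(Rational(1, 4), Pow(73, -1), 1)), Pow(-37, Rational(1, 2))) = Add(Mul(-254, Mul(Rational(1, 4), Rational(1, 73), 1)), Mul(I, Pow(37, Rational(1, 2)))) = Add(Mul(-254, Rational(1, 292)), Mul(I, Pow(37, Rational(1, 2)))) = Add(Rational(-127, 146), Mul(I, Pow(37, Rational(1, 2))))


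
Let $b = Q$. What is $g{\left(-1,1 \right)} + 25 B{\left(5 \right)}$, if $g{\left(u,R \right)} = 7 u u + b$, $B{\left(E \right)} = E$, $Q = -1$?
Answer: $131$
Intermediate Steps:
$b = -1$
$g{\left(u,R \right)} = -1 + 7 u^{2}$ ($g{\left(u,R \right)} = 7 u u - 1 = 7 u^{2} - 1 = -1 + 7 u^{2}$)
$g{\left(-1,1 \right)} + 25 B{\left(5 \right)} = \left(-1 + 7 \left(-1\right)^{2}\right) + 25 \cdot 5 = \left(-1 + 7 \cdot 1\right) + 125 = \left(-1 + 7\right) + 125 = 6 + 125 = 131$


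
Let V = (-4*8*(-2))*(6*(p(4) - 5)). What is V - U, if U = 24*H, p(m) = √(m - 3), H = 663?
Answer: -17448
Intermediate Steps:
p(m) = √(-3 + m)
U = 15912 (U = 24*663 = 15912)
V = -1536 (V = (-4*8*(-2))*(6*(√(-3 + 4) - 5)) = (-32*(-2))*(6*(√1 - 5)) = 64*(6*(1 - 5)) = 64*(6*(-4)) = 64*(-24) = -1536)
V - U = -1536 - 1*15912 = -1536 - 15912 = -17448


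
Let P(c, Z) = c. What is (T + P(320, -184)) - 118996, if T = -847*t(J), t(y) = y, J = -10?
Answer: -110206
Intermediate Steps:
T = 8470 (T = -847*(-10) = 8470)
(T + P(320, -184)) - 118996 = (8470 + 320) - 118996 = 8790 - 118996 = -110206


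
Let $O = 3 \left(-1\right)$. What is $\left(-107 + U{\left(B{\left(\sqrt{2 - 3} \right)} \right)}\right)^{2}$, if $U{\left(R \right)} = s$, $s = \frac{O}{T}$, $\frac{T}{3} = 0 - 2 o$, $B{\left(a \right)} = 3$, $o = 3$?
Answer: $\frac{410881}{36} \approx 11413.0$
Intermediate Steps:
$O = -3$
$T = -18$ ($T = 3 \left(0 - 6\right) = 3 \left(-6\right) = -18$)
$s = \frac{1}{6}$ ($s = - \frac{3}{-18} = \left(-3\right) \left(- \frac{1}{18}\right) = \frac{1}{6} \approx 0.16667$)
$U{\left(R \right)} = \frac{1}{6}$
$\left(-107 + U{\left(B{\left(\sqrt{2 - 3} \right)} \right)}\right)^{2} = \left(-107 + \frac{1}{6}\right)^{2} = \left(- \frac{641}{6}\right)^{2} = \frac{410881}{36}$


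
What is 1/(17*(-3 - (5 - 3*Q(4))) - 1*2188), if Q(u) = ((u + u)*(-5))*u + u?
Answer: -1/10280 ≈ -9.7276e-5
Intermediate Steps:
Q(u) = u - 10*u² (Q(u) = ((2*u)*(-5))*u + u = (-10*u)*u + u = -10*u² + u = u - 10*u²)
1/(17*(-3 - (5 - 3*Q(4))) - 1*2188) = 1/(17*(-3 - (5 - 12*(1 - 10*4))) - 1*2188) = 1/(17*(-3 - (5 - 12*(1 - 40))) - 2188) = 1/(17*(-3 - (5 - 12*(-39))) - 2188) = 1/(17*(-3 - (5 - 3*(-156))) - 2188) = 1/(17*(-3 - (5 + 468)) - 2188) = 1/(17*(-3 - 1*473) - 2188) = 1/(17*(-3 - 473) - 2188) = 1/(17*(-476) - 2188) = 1/(-8092 - 2188) = 1/(-10280) = -1/10280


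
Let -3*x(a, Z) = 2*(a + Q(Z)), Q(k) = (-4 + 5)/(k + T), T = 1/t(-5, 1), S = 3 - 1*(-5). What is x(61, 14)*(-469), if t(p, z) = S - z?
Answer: 5671148/297 ≈ 19095.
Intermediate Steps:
S = 8 (S = 3 + 5 = 8)
t(p, z) = 8 - z
T = 1/7 (T = 1/(8 - 1*1) = 1/(8 - 1) = 1/7 ≈ 0.14286)
Q(k) = 1/(1/7 + k) (Q(k) = (-4 + 5)/(k + 1/7) = 1/(1/7 + k))
x(a, Z) = -14/(3*(1 + 7*Z)) - 2*a/3 (x(a, Z) = -2*(a + 7/(1 + 7*Z))/3 = -(2*a + 14/(1 + 7*Z))/3 = -14/(3*(1 + 7*Z)) - 2*a/3)
x(61, 14)*(-469) = (2*(-7 - 1*61*(1 + 7*14))/(3*(1 + 7*14)))*(-469) = (2*(-7 - 1*61*(1 + 98))/(3*(1 + 98)))*(-469) = ((2/3)*(-7 - 1*61*99)/99)*(-469) = ((2/3)*(1/99)*(-7 - 6039))*(-469) = ((2/3)*(1/99)*(-6046))*(-469) = -12092/297*(-469) = 5671148/297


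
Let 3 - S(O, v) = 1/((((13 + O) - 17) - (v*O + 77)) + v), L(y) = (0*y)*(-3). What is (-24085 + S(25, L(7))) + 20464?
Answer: -202607/56 ≈ -3618.0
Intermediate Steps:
L(y) = 0 (L(y) = 0*(-3) = 0)
S(O, v) = 3 - 1/(-81 + O + v - O*v) (S(O, v) = 3 - 1/((((13 + O) - 17) - (v*O + 77)) + v) = 3 - 1/(((-4 + O) - (O*v + 77)) + v) = 3 - 1/(((-4 + O) - (77 + O*v)) + v) = 3 - 1/(((-4 + O) + (-77 - O*v)) + v) = 3 - 1/((-81 + O - O*v) + v) = 3 - 1/(-81 + O + v - O*v))
(-24085 + S(25, L(7))) + 20464 = (-24085 + (244 - 3*25 - 3*0 + 3*25*0)/(81 - 1*25 - 1*0 + 25*0)) + 20464 = (-24085 + (244 - 75 + 0 + 0)/(81 - 25 + 0 + 0)) + 20464 = (-24085 + 169/56) + 20464 = -1348591/56 + 20464 = -202607/56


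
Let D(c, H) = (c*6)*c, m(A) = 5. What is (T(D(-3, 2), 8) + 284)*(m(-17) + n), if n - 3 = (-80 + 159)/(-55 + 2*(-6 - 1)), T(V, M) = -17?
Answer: 42097/23 ≈ 1830.3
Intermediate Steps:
D(c, H) = 6*c² (D(c, H) = (6*c)*c = 6*c²)
n = 128/69 (n = 3 + (-80 + 159)/(-55 + 2*(-6 - 1)) = 3 + 79/(-55 + 2*(-7)) = 3 + 79/(-55 - 14) = 3 + 79/(-69) = 3 + 79*(-1/69) = 3 - 79/69 = 128/69 ≈ 1.8551)
(T(D(-3, 2), 8) + 284)*(m(-17) + n) = (-17 + 284)*(5 + 128/69) = 267*(473/69) = 42097/23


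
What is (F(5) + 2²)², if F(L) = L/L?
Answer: 25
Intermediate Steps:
F(L) = 1
(F(5) + 2²)² = (1 + 2²)² = (1 + 4)² = 5² = 25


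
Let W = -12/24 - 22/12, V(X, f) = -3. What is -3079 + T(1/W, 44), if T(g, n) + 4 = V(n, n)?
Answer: -3086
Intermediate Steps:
W = -7/3 (W = -12*1/24 - 22*1/12 = -½ - 11/6 = -7/3 ≈ -2.3333)
T(g, n) = -7 (T(g, n) = -4 - 3 = -7)
-3079 + T(1/W, 44) = -3079 - 7 = -3086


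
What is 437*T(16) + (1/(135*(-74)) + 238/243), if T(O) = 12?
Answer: 471576091/89910 ≈ 5245.0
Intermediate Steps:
437*T(16) + (1/(135*(-74)) + 238/243) = 437*12 + (1/(135*(-74)) + 238/243) = 5244 + ((1/135)*(-1/74) + 238*(1/243)) = 5244 + (-1/9990 + 238/243) = 5244 + 88051/89910 = 471576091/89910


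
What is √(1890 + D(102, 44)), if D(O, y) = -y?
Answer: √1846 ≈ 42.965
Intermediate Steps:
√(1890 + D(102, 44)) = √(1890 - 1*44) = √(1890 - 44) = √1846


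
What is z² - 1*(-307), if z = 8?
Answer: 371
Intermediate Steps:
z² - 1*(-307) = 8² - 1*(-307) = 64 + 307 = 371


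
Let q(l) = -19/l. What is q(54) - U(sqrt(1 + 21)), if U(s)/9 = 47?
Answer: -22861/54 ≈ -423.35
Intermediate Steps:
U(s) = 423 (U(s) = 9*47 = 423)
q(54) - U(sqrt(1 + 21)) = -19/54 - 1*423 = -19*1/54 - 423 = -19/54 - 423 = -22861/54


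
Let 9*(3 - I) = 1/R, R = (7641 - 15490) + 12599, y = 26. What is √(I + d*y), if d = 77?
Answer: √16285612310/2850 ≈ 44.777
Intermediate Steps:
R = 4750 (R = -7849 + 12599 = 4750)
I = 128249/42750 (I = 3 - ⅑/4750 = 3 - ⅑*1/4750 = 3 - 1/42750 = 128249/42750 ≈ 3.0000)
√(I + d*y) = √(128249/42750 + 77*26) = √(128249/42750 + 2002) = √(85713749/42750) = √16285612310/2850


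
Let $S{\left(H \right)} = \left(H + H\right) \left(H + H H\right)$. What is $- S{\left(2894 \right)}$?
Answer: $-48492616440$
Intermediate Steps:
$S{\left(H \right)} = 2 H \left(H + H^{2}\right)$
$- S{\left(2894 \right)} = - 2 \cdot 2894^{2} \left(1 + 2894\right) = - 2 \cdot 8375236 \cdot 2895 = \left(-1\right) 48492616440 = -48492616440$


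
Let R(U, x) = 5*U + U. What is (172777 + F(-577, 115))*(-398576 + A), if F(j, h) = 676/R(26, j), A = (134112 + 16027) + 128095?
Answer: -20792851216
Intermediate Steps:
R(U, x) = 6*U
A = 278234 (A = 150139 + 128095 = 278234)
F(j, h) = 13/3 (F(j, h) = 676/((6*26)) = 676/156 = 676*(1/156) = 13/3)
(172777 + F(-577, 115))*(-398576 + A) = (172777 + 13/3)*(-398576 + 278234) = (518344/3)*(-120342) = -20792851216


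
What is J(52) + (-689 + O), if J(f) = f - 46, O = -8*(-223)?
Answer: 1101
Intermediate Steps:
O = 1784
J(f) = -46 + f
J(52) + (-689 + O) = (-46 + 52) + (-689 + 1784) = 6 + 1095 = 1101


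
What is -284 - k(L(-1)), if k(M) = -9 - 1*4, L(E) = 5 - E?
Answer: -271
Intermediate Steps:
k(M) = -13 (k(M) = -9 - 4 = -13)
-284 - k(L(-1)) = -284 - 1*(-13) = -284 + 13 = -271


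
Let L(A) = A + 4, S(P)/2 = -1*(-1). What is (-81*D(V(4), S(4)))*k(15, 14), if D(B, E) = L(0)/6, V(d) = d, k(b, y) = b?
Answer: -810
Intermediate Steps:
S(P) = 2 (S(P) = 2*(-1*(-1)) = 2*1 = 2)
L(A) = 4 + A
D(B, E) = ⅔ (D(B, E) = (4 + 0)/6 = 4*(⅙) = ⅔)
(-81*D(V(4), S(4)))*k(15, 14) = -81*⅔*15 = -54*15 = -810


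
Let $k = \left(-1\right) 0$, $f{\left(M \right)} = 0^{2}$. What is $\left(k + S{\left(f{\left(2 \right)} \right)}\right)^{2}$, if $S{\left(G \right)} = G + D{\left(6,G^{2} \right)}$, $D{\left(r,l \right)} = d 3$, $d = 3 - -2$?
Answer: $225$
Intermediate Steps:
$d = 5$ ($d = 3 + 2 = 5$)
$f{\left(M \right)} = 0$
$k = 0$
$D{\left(r,l \right)} = 15$ ($D{\left(r,l \right)} = 5 \cdot 3 = 15$)
$S{\left(G \right)} = 15 + G$ ($S{\left(G \right)} = G + 15 = 15 + G$)
$\left(k + S{\left(f{\left(2 \right)} \right)}\right)^{2} = \left(0 + \left(15 + 0\right)\right)^{2} = \left(0 + 15\right)^{2} = 15^{2} = 225$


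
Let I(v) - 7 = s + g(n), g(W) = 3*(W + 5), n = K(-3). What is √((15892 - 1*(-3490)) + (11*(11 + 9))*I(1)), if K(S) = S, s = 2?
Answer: √22682 ≈ 150.61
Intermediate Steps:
n = -3
g(W) = 15 + 3*W (g(W) = 3*(5 + W) = 15 + 3*W)
I(v) = 15 (I(v) = 7 + (2 + (15 + 3*(-3))) = 7 + (2 + (15 - 9)) = 7 + (2 + 6) = 7 + 8 = 15)
√((15892 - 1*(-3490)) + (11*(11 + 9))*I(1)) = √((15892 - 1*(-3490)) + (11*(11 + 9))*15) = √((15892 + 3490) + (11*20)*15) = √(19382 + 220*15) = √(19382 + 3300) = √22682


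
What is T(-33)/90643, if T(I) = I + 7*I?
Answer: -264/90643 ≈ -0.0029125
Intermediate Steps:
T(I) = 8*I
T(-33)/90643 = (8*(-33))/90643 = -264*1/90643 = -264/90643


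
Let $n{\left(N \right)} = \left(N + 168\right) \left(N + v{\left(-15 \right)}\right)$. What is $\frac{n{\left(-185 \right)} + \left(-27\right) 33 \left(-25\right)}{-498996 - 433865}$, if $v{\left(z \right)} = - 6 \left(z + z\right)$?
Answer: $- \frac{22360}{932861} \approx -0.023969$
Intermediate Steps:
$v{\left(z \right)} = - 12 z$ ($v{\left(z \right)} = - 6 \cdot 2 z = - 12 z$)
$n{\left(N \right)} = \left(168 + N\right) \left(180 + N\right)$ ($n{\left(N \right)} = \left(N + 168\right) \left(N - -180\right) = \left(168 + N\right) \left(N + 180\right) = \left(168 + N\right) \left(180 + N\right)$)
$\frac{n{\left(-185 \right)} + \left(-27\right) 33 \left(-25\right)}{-498996 - 433865} = \frac{\left(30240 + \left(-185\right)^{2} + 348 \left(-185\right)\right) + \left(-27\right) 33 \left(-25\right)}{-498996 - 433865} = \frac{\left(30240 + 34225 - 64380\right) - -22275}{-932861} = \left(85 + 22275\right) \left(- \frac{1}{932861}\right) = 22360 \left(- \frac{1}{932861}\right) = - \frac{22360}{932861}$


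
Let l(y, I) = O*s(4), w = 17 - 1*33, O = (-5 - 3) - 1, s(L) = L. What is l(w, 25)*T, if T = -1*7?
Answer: 252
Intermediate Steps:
O = -9 (O = -8 - 1 = -9)
w = -16 (w = 17 - 33 = -16)
l(y, I) = -36 (l(y, I) = -9*4 = -36)
T = -7
l(w, 25)*T = -36*(-7) = 252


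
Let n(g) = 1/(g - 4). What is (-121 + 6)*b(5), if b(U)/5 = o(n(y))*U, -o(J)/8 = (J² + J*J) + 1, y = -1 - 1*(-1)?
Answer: 25875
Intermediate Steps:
y = 0 (y = -1 + 1 = 0)
n(g) = 1/(-4 + g)
o(J) = -8 - 16*J² (o(J) = -8*((J² + J*J) + 1) = -8*((J² + J²) + 1) = -8*(2*J² + 1) = -8*(1 + 2*J²) = -8 - 16*J²)
b(U) = -45*U (b(U) = 5*((-8 - 16/(-4 + 0)²)*U) = 5*((-8 - 16*(1/(-4))²)*U) = 5*((-8 - 16*(-¼)²)*U) = 5*((-8 - 16*1/16)*U) = 5*((-8 - 1)*U) = 5*(-9*U) = -45*U)
(-121 + 6)*b(5) = (-121 + 6)*(-45*5) = -115*(-225) = 25875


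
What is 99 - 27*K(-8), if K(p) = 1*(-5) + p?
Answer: 450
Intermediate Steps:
K(p) = -5 + p
99 - 27*K(-8) = 99 - 27*(-5 - 8) = 99 - 27*(-13) = 99 + 351 = 450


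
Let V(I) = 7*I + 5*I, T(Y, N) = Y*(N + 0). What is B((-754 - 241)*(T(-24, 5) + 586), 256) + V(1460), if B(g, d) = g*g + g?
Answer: 214989422750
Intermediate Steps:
T(Y, N) = N*Y (T(Y, N) = Y*N = N*Y)
V(I) = 12*I
B(g, d) = g + g² (B(g, d) = g² + g = g + g²)
B((-754 - 241)*(T(-24, 5) + 586), 256) + V(1460) = ((-754 - 241)*(5*(-24) + 586))*(1 + (-754 - 241)*(5*(-24) + 586)) + 12*1460 = (-995*(-120 + 586))*(1 - 995*(-120 + 586)) + 17520 = (-995*466)*(1 - 995*466) + 17520 = -463670*(1 - 463670) + 17520 = -463670*(-463669) + 17520 = 214989405230 + 17520 = 214989422750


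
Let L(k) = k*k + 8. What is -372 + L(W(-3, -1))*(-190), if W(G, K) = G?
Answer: -3602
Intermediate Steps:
L(k) = 8 + k² (L(k) = k² + 8 = 8 + k²)
-372 + L(W(-3, -1))*(-190) = -372 + (8 + (-3)²)*(-190) = -372 + (8 + 9)*(-190) = -372 + 17*(-190) = -372 - 3230 = -3602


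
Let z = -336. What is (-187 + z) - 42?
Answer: -565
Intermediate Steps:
(-187 + z) - 42 = (-187 - 336) - 42 = -523 - 42 = -565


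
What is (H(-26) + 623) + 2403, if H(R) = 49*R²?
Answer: 36150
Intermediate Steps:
(H(-26) + 623) + 2403 = (49*(-26)² + 623) + 2403 = (49*676 + 623) + 2403 = (33124 + 623) + 2403 = 33747 + 2403 = 36150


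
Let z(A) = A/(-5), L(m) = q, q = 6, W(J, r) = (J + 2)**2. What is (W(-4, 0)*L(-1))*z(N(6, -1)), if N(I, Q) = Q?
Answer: 24/5 ≈ 4.8000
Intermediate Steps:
W(J, r) = (2 + J)**2
L(m) = 6
z(A) = -A/5 (z(A) = A*(-1/5) = -A/5)
(W(-4, 0)*L(-1))*z(N(6, -1)) = ((2 - 4)**2*6)*(-1/5*(-1)) = ((-2)**2*6)*(1/5) = (4*6)*(1/5) = 24*(1/5) = 24/5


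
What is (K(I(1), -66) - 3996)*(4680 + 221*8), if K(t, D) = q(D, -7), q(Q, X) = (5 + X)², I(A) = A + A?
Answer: -25740416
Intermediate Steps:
I(A) = 2*A
K(t, D) = 4 (K(t, D) = (5 - 7)² = (-2)² = 4)
(K(I(1), -66) - 3996)*(4680 + 221*8) = (4 - 3996)*(4680 + 221*8) = -3992*(4680 + 1768) = -3992*6448 = -25740416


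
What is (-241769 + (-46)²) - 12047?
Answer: -251700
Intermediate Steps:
(-241769 + (-46)²) - 12047 = (-241769 + 2116) - 12047 = -239653 - 12047 = -251700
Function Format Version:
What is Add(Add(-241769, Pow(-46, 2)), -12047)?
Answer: -251700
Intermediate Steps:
Add(Add(-241769, Pow(-46, 2)), -12047) = Add(Add(-241769, 2116), -12047) = Add(-239653, -12047) = -251700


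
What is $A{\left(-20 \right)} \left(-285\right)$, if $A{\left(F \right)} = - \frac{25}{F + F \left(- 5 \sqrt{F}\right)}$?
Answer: $- \frac{475}{668} - \frac{2375 i \sqrt{5}}{334} \approx -0.71108 - 15.9 i$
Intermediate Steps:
$A{\left(F \right)} = - \frac{25}{F - 5 F^{\frac{3}{2}}}$
$A{\left(-20 \right)} \left(-285\right) = \frac{25}{\left(-1\right) \left(-20\right) + 5 \left(-20\right)^{\frac{3}{2}}} \left(-285\right) = \frac{25}{20 + 5 \left(- 40 i \sqrt{5}\right)} \left(-285\right) = \frac{25}{20 - 200 i \sqrt{5}} \left(-285\right) = - \frac{7125}{20 - 200 i \sqrt{5}}$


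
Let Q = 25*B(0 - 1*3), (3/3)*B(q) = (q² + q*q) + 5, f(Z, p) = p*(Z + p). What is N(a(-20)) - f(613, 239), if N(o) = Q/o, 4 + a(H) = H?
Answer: -4887647/24 ≈ -2.0365e+5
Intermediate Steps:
B(q) = 5 + 2*q² (B(q) = (q² + q*q) + 5 = (q² + q²) + 5 = 2*q² + 5 = 5 + 2*q²)
a(H) = -4 + H
Q = 575 (Q = 25*(5 + 2*(0 - 1*3)²) = 25*(5 + 2*(0 - 3)²) = 25*(5 + 2*(-3)²) = 25*(5 + 2*9) = 25*(5 + 18) = 25*23 = 575)
N(o) = 575/o
N(a(-20)) - f(613, 239) = 575/(-4 - 20) - 239*(613 + 239) = 575/(-24) - 239*852 = 575*(-1/24) - 1*203628 = -575/24 - 203628 = -4887647/24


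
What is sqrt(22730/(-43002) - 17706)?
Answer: I*sqrt(909511581619)/7167 ≈ 133.07*I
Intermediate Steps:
sqrt(22730/(-43002) - 17706) = sqrt(22730*(-1/43002) - 17706) = sqrt(-11365/21501 - 17706) = sqrt(-380708071/21501) = I*sqrt(909511581619)/7167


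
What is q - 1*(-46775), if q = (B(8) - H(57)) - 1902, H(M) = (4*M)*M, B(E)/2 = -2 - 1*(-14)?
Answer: 31901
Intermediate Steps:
B(E) = 24 (B(E) = 2*(-2 - 1*(-14)) = 2*(-2 + 14) = 2*12 = 24)
H(M) = 4*M²
q = -14874 (q = (24 - 4*57²) - 1902 = (24 - 4*3249) - 1902 = (24 - 1*12996) - 1902 = (24 - 12996) - 1902 = -12972 - 1902 = -14874)
q - 1*(-46775) = -14874 - 1*(-46775) = -14874 + 46775 = 31901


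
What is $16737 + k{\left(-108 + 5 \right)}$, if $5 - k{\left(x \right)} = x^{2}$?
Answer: $6133$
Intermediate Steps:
$k{\left(x \right)} = 5 - x^{2}$
$16737 + k{\left(-108 + 5 \right)} = 16737 + \left(5 - \left(-108 + 5\right)^{2}\right) = 16737 + \left(5 - \left(-103\right)^{2}\right) = 16737 + \left(5 - 10609\right) = 16737 - 10604 = 6133$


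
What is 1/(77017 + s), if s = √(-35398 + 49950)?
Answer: 77017/5931603737 - 2*√3638/5931603737 ≈ 1.2964e-5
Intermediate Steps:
s = 2*√3638 (s = √14552 = 2*√3638 ≈ 120.63)
1/(77017 + s) = 1/(77017 + 2*√3638)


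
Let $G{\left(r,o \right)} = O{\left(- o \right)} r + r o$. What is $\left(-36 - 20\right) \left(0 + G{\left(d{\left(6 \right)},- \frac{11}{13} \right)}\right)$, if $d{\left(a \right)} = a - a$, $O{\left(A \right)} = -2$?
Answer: $0$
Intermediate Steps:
$d{\left(a \right)} = 0$
$G{\left(r,o \right)} = - 2 r + o r$ ($G{\left(r,o \right)} = - 2 r + r o = - 2 r + o r$)
$\left(-36 - 20\right) \left(0 + G{\left(d{\left(6 \right)},- \frac{11}{13} \right)}\right) = \left(-36 - 20\right) \left(0 + 0 \left(-2 - \frac{11}{13}\right)\right) = - 56 \left(0 + 0 \left(-2 - \frac{11}{13}\right)\right) = - 56 \left(0 + 0 \left(- \frac{37}{13}\right)\right) = - 56 \left(0 + 0\right) = \left(-56\right) 0 = 0$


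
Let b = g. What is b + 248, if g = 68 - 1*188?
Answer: 128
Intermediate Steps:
g = -120 (g = 68 - 188 = -120)
b = -120
b + 248 = -120 + 248 = 128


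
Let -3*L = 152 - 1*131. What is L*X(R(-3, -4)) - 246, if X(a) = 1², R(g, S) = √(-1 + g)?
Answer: -253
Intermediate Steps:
L = -7 (L = -(152 - 1*131)/3 = -(152 - 131)/3 = -⅓*21 = -7)
X(a) = 1
L*X(R(-3, -4)) - 246 = -7*1 - 246 = -7 - 246 = -253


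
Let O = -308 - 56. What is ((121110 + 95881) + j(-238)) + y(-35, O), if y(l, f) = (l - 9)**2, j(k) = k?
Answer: 218689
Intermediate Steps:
O = -364
y(l, f) = (-9 + l)**2
((121110 + 95881) + j(-238)) + y(-35, O) = ((121110 + 95881) - 238) + (-9 - 35)**2 = (216991 - 238) + (-44)**2 = 216753 + 1936 = 218689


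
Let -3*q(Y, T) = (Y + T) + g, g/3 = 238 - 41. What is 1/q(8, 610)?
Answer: -1/403 ≈ -0.0024814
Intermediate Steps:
g = 591 (g = 3*(238 - 41) = 3*197 = 591)
q(Y, T) = -197 - T/3 - Y/3 (q(Y, T) = -((Y + T) + 591)/3 = -((T + Y) + 591)/3 = -(591 + T + Y)/3 = -197 - T/3 - Y/3)
1/q(8, 610) = 1/(-197 - ⅓*610 - ⅓*8) = 1/(-197 - 610/3 - 8/3) = 1/(-403) = -1/403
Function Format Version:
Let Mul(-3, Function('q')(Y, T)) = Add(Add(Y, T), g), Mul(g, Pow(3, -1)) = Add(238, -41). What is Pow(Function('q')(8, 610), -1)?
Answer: Rational(-1, 403) ≈ -0.0024814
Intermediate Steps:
g = 591 (g = Mul(3, Add(238, -41)) = Mul(3, 197) = 591)
Function('q')(Y, T) = Add(-197, Mul(Rational(-1, 3), T), Mul(Rational(-1, 3), Y)) (Function('q')(Y, T) = Mul(Rational(-1, 3), Add(Add(Y, T), 591)) = Mul(Rational(-1, 3), Add(Add(T, Y), 591)) = Mul(Rational(-1, 3), Add(591, T, Y)) = Add(-197, Mul(Rational(-1, 3), T), Mul(Rational(-1, 3), Y)))
Pow(Function('q')(8, 610), -1) = Pow(Add(-197, Mul(Rational(-1, 3), 610), Mul(Rational(-1, 3), 8)), -1) = Pow(Add(-197, Rational(-610, 3), Rational(-8, 3)), -1) = Pow(-403, -1) = Rational(-1, 403)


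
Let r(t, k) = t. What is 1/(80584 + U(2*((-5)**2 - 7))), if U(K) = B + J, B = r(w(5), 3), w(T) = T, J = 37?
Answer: 1/80626 ≈ 1.2403e-5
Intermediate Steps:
B = 5
U(K) = 42 (U(K) = 5 + 37 = 42)
1/(80584 + U(2*((-5)**2 - 7))) = 1/(80584 + 42) = 1/80626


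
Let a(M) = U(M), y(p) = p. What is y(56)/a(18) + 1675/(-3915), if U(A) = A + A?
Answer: 883/783 ≈ 1.1277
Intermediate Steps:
U(A) = 2*A
a(M) = 2*M
y(56)/a(18) + 1675/(-3915) = 56/((2*18)) + 1675/(-3915) = 56/36 + 1675*(-1/3915) = 56*(1/36) - 335/783 = 14/9 - 335/783 = 883/783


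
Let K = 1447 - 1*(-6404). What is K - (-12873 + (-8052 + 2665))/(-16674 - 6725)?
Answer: 183687289/23399 ≈ 7850.2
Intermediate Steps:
K = 7851 (K = 1447 + 6404 = 7851)
K - (-12873 + (-8052 + 2665))/(-16674 - 6725) = 7851 - (-12873 + (-8052 + 2665))/(-16674 - 6725) = 7851 - (-12873 - 5387)/(-23399) = 7851 - (-18260)*(-1)/23399 = 7851 - 1*18260/23399 = 7851 - 18260/23399 = 183687289/23399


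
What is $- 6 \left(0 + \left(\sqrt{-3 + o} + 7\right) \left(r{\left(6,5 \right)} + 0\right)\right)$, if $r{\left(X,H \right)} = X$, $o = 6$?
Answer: $-252 - 36 \sqrt{3} \approx -314.35$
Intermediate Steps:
$- 6 \left(0 + \left(\sqrt{-3 + o} + 7\right) \left(r{\left(6,5 \right)} + 0\right)\right) = - 6 \left(0 + \left(\sqrt{-3 + 6} + 7\right) \left(6 + 0\right)\right) = - 6 \left(0 + \left(\sqrt{3} + 7\right) 6\right) = - 6 \left(0 + \left(7 + \sqrt{3}\right) 6\right) = - 6 \left(0 + \left(42 + 6 \sqrt{3}\right)\right) = - 6 \left(42 + 6 \sqrt{3}\right) = -252 - 36 \sqrt{3}$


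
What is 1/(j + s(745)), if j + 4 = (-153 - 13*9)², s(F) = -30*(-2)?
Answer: 1/72956 ≈ 1.3707e-5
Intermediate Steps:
s(F) = 60
j = 72896 (j = -4 + (-153 - 13*9)² = -4 + (-153 - 117)² = -4 + (-270)² = -4 + 72900 = 72896)
1/(j + s(745)) = 1/(72896 + 60) = 1/72956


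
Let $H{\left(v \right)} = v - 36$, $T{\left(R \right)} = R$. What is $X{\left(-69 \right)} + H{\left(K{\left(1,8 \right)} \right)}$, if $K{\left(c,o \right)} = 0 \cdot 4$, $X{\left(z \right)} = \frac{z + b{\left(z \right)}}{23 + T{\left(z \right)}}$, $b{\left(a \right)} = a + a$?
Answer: $- \frac{63}{2} \approx -31.5$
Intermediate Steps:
$b{\left(a \right)} = 2 a$
$X{\left(z \right)} = \frac{3 z}{23 + z}$ ($X{\left(z \right)} = \frac{z + 2 z}{23 + z} = \frac{3 z}{23 + z}$)
$K{\left(c,o \right)} = 0$
$H{\left(v \right)} = -36 + v$ ($H{\left(v \right)} = v - 36 = -36 + v$)
$X{\left(-69 \right)} + H{\left(K{\left(1,8 \right)} \right)} = 3 \left(-69\right) \frac{1}{23 - 69} + \left(-36 + 0\right) = 3 \left(-69\right) \frac{1}{-46} - 36 = 3 \left(-69\right) \left(- \frac{1}{46}\right) - 36 = \frac{9}{2} - 36 = - \frac{63}{2}$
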